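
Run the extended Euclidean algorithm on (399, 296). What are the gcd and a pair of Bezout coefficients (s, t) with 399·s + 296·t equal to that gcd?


Euclidean algorithm on (399, 296) — divide until remainder is 0:
  399 = 1 · 296 + 103
  296 = 2 · 103 + 90
  103 = 1 · 90 + 13
  90 = 6 · 13 + 12
  13 = 1 · 12 + 1
  12 = 12 · 1 + 0
gcd(399, 296) = 1.
Track Bezout coefficients alongside the remainders: start with r₀ = 399 = a·1 + b·0 (s = 1, t = 0) and r₁ = 296 = a·0 + b·1 (s = 0, t = 1); each new remainder r_{k+1} = r_{k-1} − q_k·r_k inherits s_{k+1} = s_{k-1} − q_k·s_k, t_{k+1} = t_{k-1} − q_k·t_k, so r_k = a·s_k + b·t_k at every step:
  q = 1: r = 103, s = 1 − 1·0 = 1, t = 0 − 1·1 = -1  (check: 399·1 + 296·(-1) = 103)
  q = 2: r = 90, s = 0 − 2·1 = -2, t = 1 − 2·(-1) = 3  (check: 399·(-2) + 296·3 = 90)
  q = 1: r = 13, s = 1 − 1·(-2) = 3, t = -1 − 1·3 = -4  (check: 399·3 + 296·(-4) = 13)
  q = 6: r = 12, s = -2 − 6·3 = -20, t = 3 − 6·(-4) = 27  (check: 399·(-20) + 296·27 = 12)
  q = 1: r = 1, s = 3 − 1·(-20) = 23, t = -4 − 1·27 = -31  (check: 399·23 + 296·(-31) = 1)
The row with r = 1 (the gcd) gives the Bezout coefficients s = 23, t = -31.
Result: 399 · (23) + 296 · (-31) = 1.

gcd(399, 296) = 1; s = 23, t = -31 (check: 399·23 + 296·(-31) = 1).


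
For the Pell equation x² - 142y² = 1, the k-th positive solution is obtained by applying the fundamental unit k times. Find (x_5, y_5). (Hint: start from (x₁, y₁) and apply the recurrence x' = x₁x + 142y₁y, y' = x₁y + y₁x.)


Step 1: Find the fundamental solution (x₁, y₁) of x² - 142y² = 1.
  Expand √142 as a continued fraction. a₀ = ⌊√142⌋ = 11; iterate m_{k+1} = d_k·a_k − m_k, d_{k+1} = (142 − m_{k+1}²)/d_k, a_{k+1} = ⌊(a₀ + m_{k+1})/d_{k+1}⌋ (starting m₀ = 0, d₀ = 1), with convergents p_k = a_k·p_{k-1} + p_{k-2}, q_k = a_k·q_{k-1} + q_{k-2} (p₋₁ = 1, q₋₁ = 0):
  k = 0: a₀ = 11; p₀/q₀ = 11/1; p₀² − 142·q₀² = 121 − 142 = -21.
  k = 1: m = 11, d = 21, a = ⌊(11 + 11)/21⌋ = 1; p/q = (1·11 + 1)/(1·1 + 0) = 12/1; p² − 142·q² = 144 − 142 = 2.
  k = 2: m = 10, d = 2, a = ⌊(11 + 10)/2⌋ = 10; p/q = (10·12 + 11)/(10·1 + 1) = 131/11; p² − 142·q² = 17161 − 17182 = -21.
  k = 3: m = 10, d = 21, a = ⌊(11 + 10)/21⌋ = 1; p/q = (1·131 + 12)/(1·11 + 1) = 143/12; p² − 142·q² = 20449 − 20448 = 1.
  The first convergent with p² − 142·q² = 1 gives the fundamental solution (x₁, y₁) = (143, 12).
Step 2: Apply the recurrence (x_{n+1}, y_{n+1}) = (x₁x_n + 142y₁y_n, x₁y_n + y₁x_n) repeatedly.
  From (x_1, y_1) = (143, 12): x_2 = 143·143 + 142·12·12 = 40897; y_2 = 143·12 + 12·143 = 3432.
  From (x_2, y_2) = (40897, 3432): x_3 = 143·40897 + 142·12·3432 = 11696399; y_3 = 143·3432 + 12·40897 = 981540.
  From (x_3, y_3) = (11696399, 981540): x_4 = 143·11696399 + 142·12·981540 = 3345129217; y_4 = 143·981540 + 12·11696399 = 280717008.
  From (x_4, y_4) = (3345129217, 280717008): x_5 = 143·3345129217 + 142·12·280717008 = 956695259663; y_5 = 143·280717008 + 12·3345129217 = 80284082748.
Step 3: Verify x_5² - 142·y_5² = 915265819861654994873569 - 915265819861654994873568 = 1 (should be 1). ✓

(x_1, y_1) = (143, 12); (x_5, y_5) = (956695259663, 80284082748).


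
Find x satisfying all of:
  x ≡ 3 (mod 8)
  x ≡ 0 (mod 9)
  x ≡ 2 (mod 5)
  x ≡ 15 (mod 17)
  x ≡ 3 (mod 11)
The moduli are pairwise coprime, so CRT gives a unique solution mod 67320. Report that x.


Product of moduli M = 8 · 9 · 5 · 17 · 11 = 67320.
Merge one congruence at a time:
  Start: x ≡ 3 (mod 8).
  Combine with x ≡ 0 (mod 9); new modulus lcm = 72.
    Write x = 3 + 8·t and substitute into x ≡ 0 (mod 9): 8·t ≡ 0 − 3 = -3 (mod 9).
    Reduce coefficients mod 9: 8·t ≡ 6 (mod 9).
    The inverse of 8 mod 9 is 8 (since 8·8 = 64 = 7·9 + 1), so t ≡ 8·6 = 48 ≡ 3 (mod 9).
    Then x = 3 + 8·3 = 27, valid modulo lcm(8, 9) = 72: x ≡ 27 (mod 72).
  Combine with x ≡ 2 (mod 5); new modulus lcm = 360.
    Write x = 27 + 72·t and substitute into x ≡ 2 (mod 5): 72·t ≡ 2 − 27 = -25 (mod 5).
    Reduce coefficients mod 5: 2·t ≡ 0 (mod 5).
    The inverse of 2 mod 5 is 3 (since 2·3 = 6 = 1·5 + 1), so t ≡ 3·0 = 0 ≡ 0 (mod 5).
    Then x = 27 + 72·0 = 27, valid modulo lcm(72, 5) = 360: x ≡ 27 (mod 360).
  Combine with x ≡ 15 (mod 17); new modulus lcm = 6120.
    Write x = 27 + 360·t and substitute into x ≡ 15 (mod 17): 360·t ≡ 15 − 27 = -12 (mod 17).
    Reduce coefficients mod 17: 3·t ≡ 5 (mod 17).
    The inverse of 3 mod 17 is 6 (since 3·6 = 18 = 1·17 + 1), so t ≡ 6·5 = 30 ≡ 13 (mod 17).
    Then x = 27 + 360·13 = 4707, valid modulo lcm(360, 17) = 6120: x ≡ 4707 (mod 6120).
  Combine with x ≡ 3 (mod 11); new modulus lcm = 67320.
    Write x = 4707 + 6120·t and substitute into x ≡ 3 (mod 11): 6120·t ≡ 3 − 4707 = -4704 (mod 11).
    Reduce coefficients mod 11: 4·t ≡ 4 (mod 11).
    The inverse of 4 mod 11 is 3 (since 4·3 = 12 = 1·11 + 1), so t ≡ 3·4 = 12 ≡ 1 (mod 11).
    Then x = 4707 + 6120·1 = 10827, valid modulo lcm(6120, 11) = 67320: x ≡ 10827 (mod 67320).
Verify against each original: 10827 mod 8 = 3, 10827 mod 9 = 0, 10827 mod 5 = 2, 10827 mod 17 = 15, 10827 mod 11 = 3.

x ≡ 10827 (mod 67320).


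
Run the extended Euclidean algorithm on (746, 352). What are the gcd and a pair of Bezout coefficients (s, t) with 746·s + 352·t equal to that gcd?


Euclidean algorithm on (746, 352) — divide until remainder is 0:
  746 = 2 · 352 + 42
  352 = 8 · 42 + 16
  42 = 2 · 16 + 10
  16 = 1 · 10 + 6
  10 = 1 · 6 + 4
  6 = 1 · 4 + 2
  4 = 2 · 2 + 0
gcd(746, 352) = 2.
Track Bezout coefficients alongside the remainders: start with r₀ = 746 = a·1 + b·0 (s = 1, t = 0) and r₁ = 352 = a·0 + b·1 (s = 0, t = 1); each new remainder r_{k+1} = r_{k-1} − q_k·r_k inherits s_{k+1} = s_{k-1} − q_k·s_k, t_{k+1} = t_{k-1} − q_k·t_k, so r_k = a·s_k + b·t_k at every step:
  q = 2: r = 42, s = 1 − 2·0 = 1, t = 0 − 2·1 = -2  (check: 746·1 + 352·(-2) = 42)
  q = 8: r = 16, s = 0 − 8·1 = -8, t = 1 − 8·(-2) = 17  (check: 746·(-8) + 352·17 = 16)
  q = 2: r = 10, s = 1 − 2·(-8) = 17, t = -2 − 2·17 = -36  (check: 746·17 + 352·(-36) = 10)
  q = 1: r = 6, s = -8 − 1·17 = -25, t = 17 − 1·(-36) = 53  (check: 746·(-25) + 352·53 = 6)
  q = 1: r = 4, s = 17 − 1·(-25) = 42, t = -36 − 1·53 = -89  (check: 746·42 + 352·(-89) = 4)
  q = 1: r = 2, s = -25 − 1·42 = -67, t = 53 − 1·(-89) = 142  (check: 746·(-67) + 352·142 = 2)
The row with r = 2 (the gcd) gives the Bezout coefficients s = -67, t = 142.
Result: 746 · (-67) + 352 · (142) = 2.

gcd(746, 352) = 2; s = -67, t = 142 (check: 746·(-67) + 352·142 = 2).


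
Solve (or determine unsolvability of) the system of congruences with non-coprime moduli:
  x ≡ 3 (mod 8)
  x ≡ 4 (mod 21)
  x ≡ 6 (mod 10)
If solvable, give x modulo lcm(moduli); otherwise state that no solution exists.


Moduli 8, 21, 10 are not pairwise coprime, so CRT works modulo lcm(m_i) when all pairwise compatibility conditions hold.
Pairwise compatibility: gcd(m_i, m_j) must divide a_i - a_j for every pair.
Merge one congruence at a time:
  Start: x ≡ 3 (mod 8).
  Combine with x ≡ 4 (mod 21): gcd(8, 21) = 1; 4 - 3 = 1, which IS divisible by 1, so compatible.
    Write x = 3 + 8·t and substitute into x ≡ 4 (mod 21): 8·t ≡ 4 − 3 = 1 (mod 21).
    The inverse of 8 mod 21 is 8 (since 8·8 = 64 = 3·21 + 1), so t ≡ 8·1 = 8 ≡ 8 (mod 21).
    Then x = 3 + 8·8 = 67, valid modulo lcm(8, 21) = 168: x ≡ 67 (mod 168).
  Combine with x ≡ 6 (mod 10): gcd(168, 10) = 2, and 6 - 67 = -61 is NOT divisible by 2.
    ⇒ system is inconsistent (no integer solution).

No solution (the system is inconsistent).


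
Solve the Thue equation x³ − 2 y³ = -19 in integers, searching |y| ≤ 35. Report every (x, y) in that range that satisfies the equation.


The equation is x³ - 2y³ = -19. For fixed y, x³ = 2·y³ − 19, so a solution requires the RHS to be a perfect cube.
Strategy: iterate y from -35 to 35, compute RHS = 2·y³ − 19, and check whether it is a (positive or negative) perfect cube.
Check small values of y:
  y = 0: RHS = -19 is not a perfect cube.
  y = 1: RHS = -17 is not a perfect cube.
  y = -1: RHS = -21 is not a perfect cube.
  y = 2: RHS = -3 is not a perfect cube.
  y = -2: RHS = -35 is not a perfect cube.
  y = 3: RHS = 35 is not a perfect cube.
  y = -3: RHS = -73 is not a perfect cube.
Continuing the search up to |y| = 35 finds no solutions either.
No (x, y) in the scanned range satisfies the equation.

No integer solutions with |y| ≤ 35.


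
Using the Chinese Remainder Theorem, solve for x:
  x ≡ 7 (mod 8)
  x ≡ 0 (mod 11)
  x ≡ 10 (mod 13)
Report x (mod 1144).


Moduli 8, 11, 13 are pairwise coprime; by CRT there is a unique solution modulo M = 8 · 11 · 13 = 1144.
Solve pairwise, accumulating the modulus:
  Start with x ≡ 7 (mod 8).
  Combine with x ≡ 0 (mod 11): since gcd(8, 11) = 1, we get a unique residue mod 88.
    Write x = 7 + 8·t and substitute into x ≡ 0 (mod 11): 8·t ≡ 0 − 7 = -7 (mod 11).
    Reduce coefficients mod 11: 8·t ≡ 4 (mod 11).
    The inverse of 8 mod 11 is 7 (since 8·7 = 56 = 5·11 + 1), so t ≡ 7·4 = 28 ≡ 6 (mod 11).
    Then x = 7 + 8·6 = 55, valid modulo lcm(8, 11) = 88: x ≡ 55 (mod 88).
  Combine with x ≡ 10 (mod 13): since gcd(88, 13) = 1, we get a unique residue mod 1144.
    Write x = 55 + 88·t and substitute into x ≡ 10 (mod 13): 88·t ≡ 10 − 55 = -45 (mod 13).
    Reduce coefficients mod 13: 10·t ≡ 7 (mod 13).
    The inverse of 10 mod 13 is 4 (since 10·4 = 40 = 3·13 + 1), so t ≡ 4·7 = 28 ≡ 2 (mod 13).
    Then x = 55 + 88·2 = 231, valid modulo lcm(88, 13) = 1144: x ≡ 231 (mod 1144).
Verify: 231 mod 8 = 7 ✓, 231 mod 11 = 0 ✓, 231 mod 13 = 10 ✓.

x ≡ 231 (mod 1144).


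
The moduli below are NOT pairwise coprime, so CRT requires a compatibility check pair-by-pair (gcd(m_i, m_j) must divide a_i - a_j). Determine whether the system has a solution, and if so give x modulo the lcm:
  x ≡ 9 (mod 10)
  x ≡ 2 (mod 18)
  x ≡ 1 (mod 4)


Moduli 10, 18, 4 are not pairwise coprime, so CRT works modulo lcm(m_i) when all pairwise compatibility conditions hold.
Pairwise compatibility: gcd(m_i, m_j) must divide a_i - a_j for every pair.
Merge one congruence at a time:
  Start: x ≡ 9 (mod 10).
  Combine with x ≡ 2 (mod 18): gcd(10, 18) = 2, and 2 - 9 = -7 is NOT divisible by 2.
    ⇒ system is inconsistent (no integer solution).

No solution (the system is inconsistent).


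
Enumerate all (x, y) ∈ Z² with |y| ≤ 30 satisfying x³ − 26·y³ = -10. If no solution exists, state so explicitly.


The equation is x³ - 26y³ = -10. For fixed y, x³ = 26·y³ − 10, so a solution requires the RHS to be a perfect cube.
Strategy: iterate y from -30 to 30, compute RHS = 26·y³ − 10, and check whether it is a (positive or negative) perfect cube.
Check small values of y:
  y = 0: RHS = -10 is not a perfect cube.
  y = 1: RHS = 16 is not a perfect cube.
  y = -1: RHS = -36 is not a perfect cube.
  y = 2: RHS = 198 is not a perfect cube.
  y = -2: RHS = -218 is not a perfect cube.
  y = 3: RHS = 692 is not a perfect cube.
  y = -3: RHS = -712 is not a perfect cube.
Continuing the search up to |y| = 30 finds no solutions either.
No (x, y) in the scanned range satisfies the equation.

No integer solutions with |y| ≤ 30.


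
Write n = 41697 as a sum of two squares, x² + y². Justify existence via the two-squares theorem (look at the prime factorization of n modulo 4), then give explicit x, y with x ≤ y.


Step 1: Factor n = 41697 = 3^2 · 41 · 113.
Step 2: Check the mod-4 condition on each prime factor: 3 ≡ 3 (mod 4), exponent 2 (must be even); 41 ≡ 1 (mod 4), exponent 1; 113 ≡ 1 (mod 4), exponent 1.
All primes ≡ 3 (mod 4) appear to even exponent (or don't appear), so by the two-squares theorem n IS expressible as a sum of two squares.
Step 3: Build a representation. Group n = k² · m with k = 3 and m = 41 · 113 = 4633 (a product of primes ≡ 1 (mod 4)); a representation of m scales to one of n via (k·x)² + (k·y)² = k²(x² + y²). Each prime p ≡ 1 (mod 4) is itself a sum of two squares; find a² by testing p − a² for a perfect square:
  41: 41 − 1² = 40, 41 − 2² = 37, 41 − 3² = 32, 41 − 4² = 25 = 5² ⇒ 41 = 4² + 5².
  113: 113 − 1² = 112, 113 − 2² = 109, 113 − 3² = 104, 113 − 4² = 97, 113 − 5² = 88, 113 − 6² = 77, 113 − 7² = 64 = 8² ⇒ 113 = 7² + 8².
  Combine using the Brahmagupta–Fibonacci identity (a² + b²)(c² + d²) = (ac − bd)² + (ad + bc)² = (ac + bd)² + (ad − bc)²:
  41 · 113 = 4633: from (4² + 5²)(7² + 8²), take (4·7 − 5·8, 4·8 + 5·7) = (28 − 40, 32 + 35) = (-12, 67); dropping signs (only squares matter) gives (12, 67); check 12² + 67² = 144 + 4489 = 4633 ✓.
  Scale by k = 3: (3·12, 3·67) = (36, 201).
Step 4: Order so x ≤ y and verify: 36² + 201² = 1296 + 40401 = 41697 = n. ✓

n = 41697 = 36² + 201² (one valid representation with x ≤ y).


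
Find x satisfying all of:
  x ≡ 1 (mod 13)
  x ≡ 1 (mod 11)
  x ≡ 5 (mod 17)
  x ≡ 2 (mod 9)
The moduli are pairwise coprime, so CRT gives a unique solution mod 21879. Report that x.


Product of moduli M = 13 · 11 · 17 · 9 = 21879.
Merge one congruence at a time:
  Start: x ≡ 1 (mod 13).
  Combine with x ≡ 1 (mod 11); new modulus lcm = 143.
    Write x = 1 + 13·t and substitute into x ≡ 1 (mod 11): 13·t ≡ 1 − 1 = 0 (mod 11).
    Reduce coefficients mod 11: 2·t ≡ 0 (mod 11).
    The inverse of 2 mod 11 is 6 (since 2·6 = 12 = 1·11 + 1), so t ≡ 6·0 = 0 ≡ 0 (mod 11).
    Then x = 1 + 13·0 = 1, valid modulo lcm(13, 11) = 143: x ≡ 1 (mod 143).
  Combine with x ≡ 5 (mod 17); new modulus lcm = 2431.
    Write x = 1 + 143·t and substitute into x ≡ 5 (mod 17): 143·t ≡ 5 − 1 = 4 (mod 17).
    Reduce coefficients mod 17: 7·t ≡ 4 (mod 17).
    The inverse of 7 mod 17 is 5 (since 7·5 = 35 = 2·17 + 1), so t ≡ 5·4 = 20 ≡ 3 (mod 17).
    Then x = 1 + 143·3 = 430, valid modulo lcm(143, 17) = 2431: x ≡ 430 (mod 2431).
  Combine with x ≡ 2 (mod 9); new modulus lcm = 21879.
    Write x = 430 + 2431·t and substitute into x ≡ 2 (mod 9): 2431·t ≡ 2 − 430 = -428 (mod 9).
    Reduce coefficients mod 9: 1·t ≡ 4 (mod 9).
    So t ≡ 4 (mod 9).
    Then x = 430 + 2431·4 = 10154, valid modulo lcm(2431, 9) = 21879: x ≡ 10154 (mod 21879).
Verify against each original: 10154 mod 13 = 1, 10154 mod 11 = 1, 10154 mod 17 = 5, 10154 mod 9 = 2.

x ≡ 10154 (mod 21879).


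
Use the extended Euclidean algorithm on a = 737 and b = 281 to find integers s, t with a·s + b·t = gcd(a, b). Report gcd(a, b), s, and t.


Euclidean algorithm on (737, 281) — divide until remainder is 0:
  737 = 2 · 281 + 175
  281 = 1 · 175 + 106
  175 = 1 · 106 + 69
  106 = 1 · 69 + 37
  69 = 1 · 37 + 32
  37 = 1 · 32 + 5
  32 = 6 · 5 + 2
  5 = 2 · 2 + 1
  2 = 2 · 1 + 0
gcd(737, 281) = 1.
Track Bezout coefficients alongside the remainders: start with r₀ = 737 = a·1 + b·0 (s = 1, t = 0) and r₁ = 281 = a·0 + b·1 (s = 0, t = 1); each new remainder r_{k+1} = r_{k-1} − q_k·r_k inherits s_{k+1} = s_{k-1} − q_k·s_k, t_{k+1} = t_{k-1} − q_k·t_k, so r_k = a·s_k + b·t_k at every step:
  q = 2: r = 175, s = 1 − 2·0 = 1, t = 0 − 2·1 = -2  (check: 737·1 + 281·(-2) = 175)
  q = 1: r = 106, s = 0 − 1·1 = -1, t = 1 − 1·(-2) = 3  (check: 737·(-1) + 281·3 = 106)
  q = 1: r = 69, s = 1 − 1·(-1) = 2, t = -2 − 1·3 = -5  (check: 737·2 + 281·(-5) = 69)
  q = 1: r = 37, s = -1 − 1·2 = -3, t = 3 − 1·(-5) = 8  (check: 737·(-3) + 281·8 = 37)
  q = 1: r = 32, s = 2 − 1·(-3) = 5, t = -5 − 1·8 = -13  (check: 737·5 + 281·(-13) = 32)
  q = 1: r = 5, s = -3 − 1·5 = -8, t = 8 − 1·(-13) = 21  (check: 737·(-8) + 281·21 = 5)
  q = 6: r = 2, s = 5 − 6·(-8) = 53, t = -13 − 6·21 = -139  (check: 737·53 + 281·(-139) = 2)
  q = 2: r = 1, s = -8 − 2·53 = -114, t = 21 − 2·(-139) = 299  (check: 737·(-114) + 281·299 = 1)
The row with r = 1 (the gcd) gives the Bezout coefficients s = -114, t = 299.
Result: 737 · (-114) + 281 · (299) = 1.

gcd(737, 281) = 1; s = -114, t = 299 (check: 737·(-114) + 281·299 = 1).


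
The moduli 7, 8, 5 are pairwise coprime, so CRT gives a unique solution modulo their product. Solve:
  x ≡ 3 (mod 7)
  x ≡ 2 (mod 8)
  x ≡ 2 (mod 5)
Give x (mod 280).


Moduli 7, 8, 5 are pairwise coprime; by CRT there is a unique solution modulo M = 7 · 8 · 5 = 280.
Solve pairwise, accumulating the modulus:
  Start with x ≡ 3 (mod 7).
  Combine with x ≡ 2 (mod 8): since gcd(7, 8) = 1, we get a unique residue mod 56.
    Write x = 3 + 7·t and substitute into x ≡ 2 (mod 8): 7·t ≡ 2 − 3 = -1 (mod 8).
    Reduce coefficients mod 8: 7·t ≡ 7 (mod 8).
    The inverse of 7 mod 8 is 7 (since 7·7 = 49 = 6·8 + 1), so t ≡ 7·7 = 49 ≡ 1 (mod 8).
    Then x = 3 + 7·1 = 10, valid modulo lcm(7, 8) = 56: x ≡ 10 (mod 56).
  Combine with x ≡ 2 (mod 5): since gcd(56, 5) = 1, we get a unique residue mod 280.
    Write x = 10 + 56·t and substitute into x ≡ 2 (mod 5): 56·t ≡ 2 − 10 = -8 (mod 5).
    Reduce coefficients mod 5: 1·t ≡ 2 (mod 5).
    So t ≡ 2 (mod 5).
    Then x = 10 + 56·2 = 122, valid modulo lcm(56, 5) = 280: x ≡ 122 (mod 280).
Verify: 122 mod 7 = 3 ✓, 122 mod 8 = 2 ✓, 122 mod 5 = 2 ✓.

x ≡ 122 (mod 280).


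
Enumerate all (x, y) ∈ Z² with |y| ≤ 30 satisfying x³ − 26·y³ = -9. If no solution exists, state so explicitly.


The equation is x³ - 26y³ = -9. For fixed y, x³ = 26·y³ − 9, so a solution requires the RHS to be a perfect cube.
Strategy: iterate y from -30 to 30, compute RHS = 26·y³ − 9, and check whether it is a (positive or negative) perfect cube.
Check small values of y:
  y = 0: RHS = -9 is not a perfect cube.
  y = 1: RHS = 17 is not a perfect cube.
  y = -1: RHS = -35 is not a perfect cube.
  y = 2: RHS = 199 is not a perfect cube.
  y = -2: RHS = -217 is not a perfect cube.
  y = 3: RHS = 693 is not a perfect cube.
  y = -3: RHS = -711 is not a perfect cube.
Continuing the search up to |y| = 30 finds no solutions either.
No (x, y) in the scanned range satisfies the equation.

No integer solutions with |y| ≤ 30.


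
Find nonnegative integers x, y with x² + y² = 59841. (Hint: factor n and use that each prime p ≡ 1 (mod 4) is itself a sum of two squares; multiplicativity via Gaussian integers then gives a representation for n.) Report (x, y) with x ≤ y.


Step 1: Factor n = 59841 = 3^2 · 61 · 109.
Step 2: Check the mod-4 condition on each prime factor: 3 ≡ 3 (mod 4), exponent 2 (must be even); 61 ≡ 1 (mod 4), exponent 1; 109 ≡ 1 (mod 4), exponent 1.
All primes ≡ 3 (mod 4) appear to even exponent (or don't appear), so by the two-squares theorem n IS expressible as a sum of two squares.
Step 3: Build a representation. Group n = k² · m with k = 3 and m = 61 · 109 = 6649 (a product of primes ≡ 1 (mod 4)); a representation of m scales to one of n via (k·x)² + (k·y)² = k²(x² + y²). Each prime p ≡ 1 (mod 4) is itself a sum of two squares; find a² by testing p − a² for a perfect square:
  61: 61 − 1² = 60, 61 − 2² = 57, 61 − 3² = 52, 61 − 4² = 45, 61 − 5² = 36 = 6² ⇒ 61 = 5² + 6².
  109: 109 − 1² = 108, 109 − 2² = 105, 109 − 3² = 100 = 10² ⇒ 109 = 3² + 10².
  Combine using the Brahmagupta–Fibonacci identity (a² + b²)(c² + d²) = (ac − bd)² + (ad + bc)² = (ac + bd)² + (ad − bc)²:
  61 · 109 = 6649: from (5² + 6²)(3² + 10²), take (5·3 − 6·10, 5·10 + 6·3) = (15 − 60, 50 + 18) = (-45, 68); dropping signs (only squares matter) gives (45, 68); check 45² + 68² = 2025 + 4624 = 6649 ✓.
  Scale by k = 3: (3·45, 3·68) = (135, 204).
Step 4: Order so x ≤ y and verify: 135² + 204² = 18225 + 41616 = 59841 = n. ✓

n = 59841 = 135² + 204² (one valid representation with x ≤ y).


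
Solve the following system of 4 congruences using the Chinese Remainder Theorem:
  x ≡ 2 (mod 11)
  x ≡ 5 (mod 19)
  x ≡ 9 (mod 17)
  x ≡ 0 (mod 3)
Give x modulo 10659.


Product of moduli M = 11 · 19 · 17 · 3 = 10659.
Merge one congruence at a time:
  Start: x ≡ 2 (mod 11).
  Combine with x ≡ 5 (mod 19); new modulus lcm = 209.
    Write x = 2 + 11·t and substitute into x ≡ 5 (mod 19): 11·t ≡ 5 − 2 = 3 (mod 19).
    The inverse of 11 mod 19 is 7 (since 11·7 = 77 = 4·19 + 1), so t ≡ 7·3 = 21 ≡ 2 (mod 19).
    Then x = 2 + 11·2 = 24, valid modulo lcm(11, 19) = 209: x ≡ 24 (mod 209).
  Combine with x ≡ 9 (mod 17); new modulus lcm = 3553.
    Write x = 24 + 209·t and substitute into x ≡ 9 (mod 17): 209·t ≡ 9 − 24 = -15 (mod 17).
    Reduce coefficients mod 17: 5·t ≡ 2 (mod 17).
    The inverse of 5 mod 17 is 7 (since 5·7 = 35 = 2·17 + 1), so t ≡ 7·2 = 14 ≡ 14 (mod 17).
    Then x = 24 + 209·14 = 2950, valid modulo lcm(209, 17) = 3553: x ≡ 2950 (mod 3553).
  Combine with x ≡ 0 (mod 3); new modulus lcm = 10659.
    Write x = 2950 + 3553·t and substitute into x ≡ 0 (mod 3): 3553·t ≡ 0 − 2950 = -2950 (mod 3).
    Reduce coefficients mod 3: 1·t ≡ 2 (mod 3).
    So t ≡ 2 (mod 3).
    Then x = 2950 + 3553·2 = 10056, valid modulo lcm(3553, 3) = 10659: x ≡ 10056 (mod 10659).
Verify against each original: 10056 mod 11 = 2, 10056 mod 19 = 5, 10056 mod 17 = 9, 10056 mod 3 = 0.

x ≡ 10056 (mod 10659).


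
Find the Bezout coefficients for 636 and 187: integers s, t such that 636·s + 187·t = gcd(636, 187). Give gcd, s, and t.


Euclidean algorithm on (636, 187) — divide until remainder is 0:
  636 = 3 · 187 + 75
  187 = 2 · 75 + 37
  75 = 2 · 37 + 1
  37 = 37 · 1 + 0
gcd(636, 187) = 1.
Track Bezout coefficients alongside the remainders: start with r₀ = 636 = a·1 + b·0 (s = 1, t = 0) and r₁ = 187 = a·0 + b·1 (s = 0, t = 1); each new remainder r_{k+1} = r_{k-1} − q_k·r_k inherits s_{k+1} = s_{k-1} − q_k·s_k, t_{k+1} = t_{k-1} − q_k·t_k, so r_k = a·s_k + b·t_k at every step:
  q = 3: r = 75, s = 1 − 3·0 = 1, t = 0 − 3·1 = -3  (check: 636·1 + 187·(-3) = 75)
  q = 2: r = 37, s = 0 − 2·1 = -2, t = 1 − 2·(-3) = 7  (check: 636·(-2) + 187·7 = 37)
  q = 2: r = 1, s = 1 − 2·(-2) = 5, t = -3 − 2·7 = -17  (check: 636·5 + 187·(-17) = 1)
The row with r = 1 (the gcd) gives the Bezout coefficients s = 5, t = -17.
Result: 636 · (5) + 187 · (-17) = 1.

gcd(636, 187) = 1; s = 5, t = -17 (check: 636·5 + 187·(-17) = 1).


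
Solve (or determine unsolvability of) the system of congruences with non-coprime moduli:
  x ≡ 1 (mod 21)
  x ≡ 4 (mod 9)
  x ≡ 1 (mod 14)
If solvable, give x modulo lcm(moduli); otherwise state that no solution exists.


Moduli 21, 9, 14 are not pairwise coprime, so CRT works modulo lcm(m_i) when all pairwise compatibility conditions hold.
Pairwise compatibility: gcd(m_i, m_j) must divide a_i - a_j for every pair.
Merge one congruence at a time:
  Start: x ≡ 1 (mod 21).
  Combine with x ≡ 4 (mod 9): gcd(21, 9) = 3; 4 - 1 = 3, which IS divisible by 3, so compatible.
    Write x = 1 + 21·t and substitute into x ≡ 4 (mod 9): 21·t ≡ 4 − 1 = 3 (mod 9).
    Divide the congruence (and modulus) by g = 3: 7·t ≡ 1 (mod 3).
    Reduce coefficients mod 3: 1·t ≡ 1 (mod 3).
    So t ≡ 1 (mod 3).
    Then x = 1 + 21·1 = 22, valid modulo lcm(21, 9) = 63: x ≡ 22 (mod 63).
  Combine with x ≡ 1 (mod 14): gcd(63, 14) = 7; 1 - 22 = -21, which IS divisible by 7, so compatible.
    Write x = 22 + 63·t and substitute into x ≡ 1 (mod 14): 63·t ≡ 1 − 22 = -21 (mod 14).
    Divide the congruence (and modulus) by g = 7: 9·t ≡ -3 (mod 2).
    Reduce coefficients mod 2: 1·t ≡ 1 (mod 2).
    So t ≡ 1 (mod 2).
    Then x = 22 + 63·1 = 85, valid modulo lcm(63, 14) = 126: x ≡ 85 (mod 126).
Verify: 85 mod 21 = 1, 85 mod 9 = 4, 85 mod 14 = 1.

x ≡ 85 (mod 126).


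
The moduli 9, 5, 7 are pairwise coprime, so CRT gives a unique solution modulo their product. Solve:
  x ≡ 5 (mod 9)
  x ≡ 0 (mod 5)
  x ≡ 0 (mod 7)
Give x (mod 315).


Moduli 9, 5, 7 are pairwise coprime; by CRT there is a unique solution modulo M = 9 · 5 · 7 = 315.
Solve pairwise, accumulating the modulus:
  Start with x ≡ 5 (mod 9).
  Combine with x ≡ 0 (mod 5): since gcd(9, 5) = 1, we get a unique residue mod 45.
    Write x = 5 + 9·t and substitute into x ≡ 0 (mod 5): 9·t ≡ 0 − 5 = -5 (mod 5).
    Reduce coefficients mod 5: 4·t ≡ 0 (mod 5).
    The inverse of 4 mod 5 is 4 (since 4·4 = 16 = 3·5 + 1), so t ≡ 4·0 = 0 ≡ 0 (mod 5).
    Then x = 5 + 9·0 = 5, valid modulo lcm(9, 5) = 45: x ≡ 5 (mod 45).
  Combine with x ≡ 0 (mod 7): since gcd(45, 7) = 1, we get a unique residue mod 315.
    Write x = 5 + 45·t and substitute into x ≡ 0 (mod 7): 45·t ≡ 0 − 5 = -5 (mod 7).
    Reduce coefficients mod 7: 3·t ≡ 2 (mod 7).
    The inverse of 3 mod 7 is 5 (since 3·5 = 15 = 2·7 + 1), so t ≡ 5·2 = 10 ≡ 3 (mod 7).
    Then x = 5 + 45·3 = 140, valid modulo lcm(45, 7) = 315: x ≡ 140 (mod 315).
Verify: 140 mod 9 = 5 ✓, 140 mod 5 = 0 ✓, 140 mod 7 = 0 ✓.

x ≡ 140 (mod 315).


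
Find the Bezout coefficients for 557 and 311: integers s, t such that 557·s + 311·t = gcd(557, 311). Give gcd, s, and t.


Euclidean algorithm on (557, 311) — divide until remainder is 0:
  557 = 1 · 311 + 246
  311 = 1 · 246 + 65
  246 = 3 · 65 + 51
  65 = 1 · 51 + 14
  51 = 3 · 14 + 9
  14 = 1 · 9 + 5
  9 = 1 · 5 + 4
  5 = 1 · 4 + 1
  4 = 4 · 1 + 0
gcd(557, 311) = 1.
Track Bezout coefficients alongside the remainders: start with r₀ = 557 = a·1 + b·0 (s = 1, t = 0) and r₁ = 311 = a·0 + b·1 (s = 0, t = 1); each new remainder r_{k+1} = r_{k-1} − q_k·r_k inherits s_{k+1} = s_{k-1} − q_k·s_k, t_{k+1} = t_{k-1} − q_k·t_k, so r_k = a·s_k + b·t_k at every step:
  q = 1: r = 246, s = 1 − 1·0 = 1, t = 0 − 1·1 = -1  (check: 557·1 + 311·(-1) = 246)
  q = 1: r = 65, s = 0 − 1·1 = -1, t = 1 − 1·(-1) = 2  (check: 557·(-1) + 311·2 = 65)
  q = 3: r = 51, s = 1 − 3·(-1) = 4, t = -1 − 3·2 = -7  (check: 557·4 + 311·(-7) = 51)
  q = 1: r = 14, s = -1 − 1·4 = -5, t = 2 − 1·(-7) = 9  (check: 557·(-5) + 311·9 = 14)
  q = 3: r = 9, s = 4 − 3·(-5) = 19, t = -7 − 3·9 = -34  (check: 557·19 + 311·(-34) = 9)
  q = 1: r = 5, s = -5 − 1·19 = -24, t = 9 − 1·(-34) = 43  (check: 557·(-24) + 311·43 = 5)
  q = 1: r = 4, s = 19 − 1·(-24) = 43, t = -34 − 1·43 = -77  (check: 557·43 + 311·(-77) = 4)
  q = 1: r = 1, s = -24 − 1·43 = -67, t = 43 − 1·(-77) = 120  (check: 557·(-67) + 311·120 = 1)
The row with r = 1 (the gcd) gives the Bezout coefficients s = -67, t = 120.
Result: 557 · (-67) + 311 · (120) = 1.

gcd(557, 311) = 1; s = -67, t = 120 (check: 557·(-67) + 311·120 = 1).


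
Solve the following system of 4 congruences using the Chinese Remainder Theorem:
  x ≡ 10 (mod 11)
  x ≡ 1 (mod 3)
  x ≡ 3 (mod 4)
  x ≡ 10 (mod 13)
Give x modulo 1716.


Product of moduli M = 11 · 3 · 4 · 13 = 1716.
Merge one congruence at a time:
  Start: x ≡ 10 (mod 11).
  Combine with x ≡ 1 (mod 3); new modulus lcm = 33.
    Write x = 10 + 11·t and substitute into x ≡ 1 (mod 3): 11·t ≡ 1 − 10 = -9 (mod 3).
    Reduce coefficients mod 3: 2·t ≡ 0 (mod 3).
    The inverse of 2 mod 3 is 2 (since 2·2 = 4 = 1·3 + 1), so t ≡ 2·0 = 0 ≡ 0 (mod 3).
    Then x = 10 + 11·0 = 10, valid modulo lcm(11, 3) = 33: x ≡ 10 (mod 33).
  Combine with x ≡ 3 (mod 4); new modulus lcm = 132.
    Write x = 10 + 33·t and substitute into x ≡ 3 (mod 4): 33·t ≡ 3 − 10 = -7 (mod 4).
    Reduce coefficients mod 4: 1·t ≡ 1 (mod 4).
    So t ≡ 1 (mod 4).
    Then x = 10 + 33·1 = 43, valid modulo lcm(33, 4) = 132: x ≡ 43 (mod 132).
  Combine with x ≡ 10 (mod 13); new modulus lcm = 1716.
    Write x = 43 + 132·t and substitute into x ≡ 10 (mod 13): 132·t ≡ 10 − 43 = -33 (mod 13).
    Reduce coefficients mod 13: 2·t ≡ 6 (mod 13).
    The inverse of 2 mod 13 is 7 (since 2·7 = 14 = 1·13 + 1), so t ≡ 7·6 = 42 ≡ 3 (mod 13).
    Then x = 43 + 132·3 = 439, valid modulo lcm(132, 13) = 1716: x ≡ 439 (mod 1716).
Verify against each original: 439 mod 11 = 10, 439 mod 3 = 1, 439 mod 4 = 3, 439 mod 13 = 10.

x ≡ 439 (mod 1716).


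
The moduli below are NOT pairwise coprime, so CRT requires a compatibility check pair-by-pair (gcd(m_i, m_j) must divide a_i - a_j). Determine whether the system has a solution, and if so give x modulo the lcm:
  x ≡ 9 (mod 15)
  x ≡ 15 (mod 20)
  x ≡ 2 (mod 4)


Moduli 15, 20, 4 are not pairwise coprime, so CRT works modulo lcm(m_i) when all pairwise compatibility conditions hold.
Pairwise compatibility: gcd(m_i, m_j) must divide a_i - a_j for every pair.
Merge one congruence at a time:
  Start: x ≡ 9 (mod 15).
  Combine with x ≡ 15 (mod 20): gcd(15, 20) = 5, and 15 - 9 = 6 is NOT divisible by 5.
    ⇒ system is inconsistent (no integer solution).

No solution (the system is inconsistent).


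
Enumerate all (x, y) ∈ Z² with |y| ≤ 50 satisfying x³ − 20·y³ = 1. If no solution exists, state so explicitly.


The equation is x³ - 20y³ = 1. For fixed y, x³ = 20·y³ + 1, so a solution requires the RHS to be a perfect cube.
Strategy: iterate y from -50 to 50, compute RHS = 20·y³ + 1, and check whether it is a (positive or negative) perfect cube.
Check small values of y:
  y = 0: RHS = 1 = (1)³ ⇒ x = 1 works.
  y = 1: RHS = 21 is not a perfect cube.
  y = -1: RHS = -19 is not a perfect cube.
  y = 2: RHS = 161 is not a perfect cube.
  y = -2: RHS = -159 is not a perfect cube.
  y = 3: RHS = 541 is not a perfect cube.
  y = -3: RHS = -539 is not a perfect cube.
Continuing, at y = -7: RHS = -6859 = (-19)³ ⇒ x = -19 works.
Searching the remaining y in |y| ≤ 50 finds no further solutions.
Collected solutions: (1, 0), (-19, -7).

Solutions (with |y| ≤ 50): (1, 0), (-19, -7).


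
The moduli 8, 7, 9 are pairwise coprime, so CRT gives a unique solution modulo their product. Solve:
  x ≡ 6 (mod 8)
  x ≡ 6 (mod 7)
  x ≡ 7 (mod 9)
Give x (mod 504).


Moduli 8, 7, 9 are pairwise coprime; by CRT there is a unique solution modulo M = 8 · 7 · 9 = 504.
Solve pairwise, accumulating the modulus:
  Start with x ≡ 6 (mod 8).
  Combine with x ≡ 6 (mod 7): since gcd(8, 7) = 1, we get a unique residue mod 56.
    Write x = 6 + 8·t and substitute into x ≡ 6 (mod 7): 8·t ≡ 6 − 6 = 0 (mod 7).
    Reduce coefficients mod 7: 1·t ≡ 0 (mod 7).
    So t ≡ 0 (mod 7).
    Then x = 6 + 8·0 = 6, valid modulo lcm(8, 7) = 56: x ≡ 6 (mod 56).
  Combine with x ≡ 7 (mod 9): since gcd(56, 9) = 1, we get a unique residue mod 504.
    Write x = 6 + 56·t and substitute into x ≡ 7 (mod 9): 56·t ≡ 7 − 6 = 1 (mod 9).
    Reduce coefficients mod 9: 2·t ≡ 1 (mod 9).
    The inverse of 2 mod 9 is 5 (since 2·5 = 10 = 1·9 + 1), so t ≡ 5·1 = 5 ≡ 5 (mod 9).
    Then x = 6 + 56·5 = 286, valid modulo lcm(56, 9) = 504: x ≡ 286 (mod 504).
Verify: 286 mod 8 = 6 ✓, 286 mod 7 = 6 ✓, 286 mod 9 = 7 ✓.

x ≡ 286 (mod 504).


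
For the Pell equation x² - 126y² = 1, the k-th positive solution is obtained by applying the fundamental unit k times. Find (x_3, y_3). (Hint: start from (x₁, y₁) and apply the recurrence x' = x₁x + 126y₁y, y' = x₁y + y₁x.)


Step 1: Find the fundamental solution (x₁, y₁) of x² - 126y² = 1.
  Expand √126 as a continued fraction. a₀ = ⌊√126⌋ = 11; iterate m_{k+1} = d_k·a_k − m_k, d_{k+1} = (126 − m_{k+1}²)/d_k, a_{k+1} = ⌊(a₀ + m_{k+1})/d_{k+1}⌋ (starting m₀ = 0, d₀ = 1), with convergents p_k = a_k·p_{k-1} + p_{k-2}, q_k = a_k·q_{k-1} + q_{k-2} (p₋₁ = 1, q₋₁ = 0):
  k = 0: a₀ = 11; p₀/q₀ = 11/1; p₀² − 126·q₀² = 121 − 126 = -5.
  k = 1: m = 11, d = 5, a = ⌊(11 + 11)/5⌋ = 4; p/q = (4·11 + 1)/(4·1 + 0) = 45/4; p² − 126·q² = 2025 − 2016 = 9.
  k = 2: m = 9, d = 9, a = ⌊(11 + 9)/9⌋ = 2; p/q = (2·45 + 11)/(2·4 + 1) = 101/9; p² − 126·q² = 10201 − 10206 = -5.
  k = 3: m = 9, d = 5, a = ⌊(11 + 9)/5⌋ = 4; p/q = (4·101 + 45)/(4·9 + 4) = 449/40; p² − 126·q² = 201601 − 201600 = 1.
  The first convergent with p² − 126·q² = 1 gives the fundamental solution (x₁, y₁) = (449, 40).
Step 2: Apply the recurrence (x_{n+1}, y_{n+1}) = (x₁x_n + 126y₁y_n, x₁y_n + y₁x_n) repeatedly.
  From (x_1, y_1) = (449, 40): x_2 = 449·449 + 126·40·40 = 403201; y_2 = 449·40 + 40·449 = 35920.
  From (x_2, y_2) = (403201, 35920): x_3 = 449·403201 + 126·40·35920 = 362074049; y_3 = 449·35920 + 40·403201 = 32256120.
Step 3: Verify x_3² - 126·y_3² = 131097616959254401 - 131097616959254400 = 1 (should be 1). ✓

(x_1, y_1) = (449, 40); (x_3, y_3) = (362074049, 32256120).


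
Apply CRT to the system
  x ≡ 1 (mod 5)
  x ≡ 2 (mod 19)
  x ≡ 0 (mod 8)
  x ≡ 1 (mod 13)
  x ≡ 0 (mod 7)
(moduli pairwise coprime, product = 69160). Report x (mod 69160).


Product of moduli M = 5 · 19 · 8 · 13 · 7 = 69160.
Merge one congruence at a time:
  Start: x ≡ 1 (mod 5).
  Combine with x ≡ 2 (mod 19); new modulus lcm = 95.
    Write x = 1 + 5·t and substitute into x ≡ 2 (mod 19): 5·t ≡ 2 − 1 = 1 (mod 19).
    The inverse of 5 mod 19 is 4 (since 5·4 = 20 = 1·19 + 1), so t ≡ 4·1 = 4 ≡ 4 (mod 19).
    Then x = 1 + 5·4 = 21, valid modulo lcm(5, 19) = 95: x ≡ 21 (mod 95).
  Combine with x ≡ 0 (mod 8); new modulus lcm = 760.
    Write x = 21 + 95·t and substitute into x ≡ 0 (mod 8): 95·t ≡ 0 − 21 = -21 (mod 8).
    Reduce coefficients mod 8: 7·t ≡ 3 (mod 8).
    The inverse of 7 mod 8 is 7 (since 7·7 = 49 = 6·8 + 1), so t ≡ 7·3 = 21 ≡ 5 (mod 8).
    Then x = 21 + 95·5 = 496, valid modulo lcm(95, 8) = 760: x ≡ 496 (mod 760).
  Combine with x ≡ 1 (mod 13); new modulus lcm = 9880.
    Write x = 496 + 760·t and substitute into x ≡ 1 (mod 13): 760·t ≡ 1 − 496 = -495 (mod 13).
    Reduce coefficients mod 13: 6·t ≡ 12 (mod 13).
    The inverse of 6 mod 13 is 11 (since 6·11 = 66 = 5·13 + 1), so t ≡ 11·12 = 132 ≡ 2 (mod 13).
    Then x = 496 + 760·2 = 2016, valid modulo lcm(760, 13) = 9880: x ≡ 2016 (mod 9880).
  Combine with x ≡ 0 (mod 7); new modulus lcm = 69160.
    Write x = 2016 + 9880·t and substitute into x ≡ 0 (mod 7): 9880·t ≡ 0 − 2016 = -2016 (mod 7).
    Reduce coefficients mod 7: 3·t ≡ 0 (mod 7).
    The inverse of 3 mod 7 is 5 (since 3·5 = 15 = 2·7 + 1), so t ≡ 5·0 = 0 ≡ 0 (mod 7).
    Then x = 2016 + 9880·0 = 2016, valid modulo lcm(9880, 7) = 69160: x ≡ 2016 (mod 69160).
Verify against each original: 2016 mod 5 = 1, 2016 mod 19 = 2, 2016 mod 8 = 0, 2016 mod 13 = 1, 2016 mod 7 = 0.

x ≡ 2016 (mod 69160).


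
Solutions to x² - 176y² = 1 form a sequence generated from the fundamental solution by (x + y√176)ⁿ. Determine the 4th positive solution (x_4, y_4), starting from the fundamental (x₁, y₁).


Step 1: Find the fundamental solution (x₁, y₁) of x² - 176y² = 1.
  Expand √176 as a continued fraction. a₀ = ⌊√176⌋ = 13; iterate m_{k+1} = d_k·a_k − m_k, d_{k+1} = (176 − m_{k+1}²)/d_k, a_{k+1} = ⌊(a₀ + m_{k+1})/d_{k+1}⌋ (starting m₀ = 0, d₀ = 1), with convergents p_k = a_k·p_{k-1} + p_{k-2}, q_k = a_k·q_{k-1} + q_{k-2} (p₋₁ = 1, q₋₁ = 0):
  k = 0: a₀ = 13; p₀/q₀ = 13/1; p₀² − 176·q₀² = 169 − 176 = -7.
  k = 1: m = 13, d = 7, a = ⌊(13 + 13)/7⌋ = 3; p/q = (3·13 + 1)/(3·1 + 0) = 40/3; p² − 176·q² = 1600 − 1584 = 16.
  k = 2: m = 8, d = 16, a = ⌊(13 + 8)/16⌋ = 1; p/q = (1·40 + 13)/(1·3 + 1) = 53/4; p² − 176·q² = 2809 − 2816 = -7.
  k = 3: m = 8, d = 7, a = ⌊(13 + 8)/7⌋ = 3; p/q = (3·53 + 40)/(3·4 + 3) = 199/15; p² − 176·q² = 39601 − 39600 = 1.
  The first convergent with p² − 176·q² = 1 gives the fundamental solution (x₁, y₁) = (199, 15).
Step 2: Apply the recurrence (x_{n+1}, y_{n+1}) = (x₁x_n + 176y₁y_n, x₁y_n + y₁x_n) repeatedly.
  From (x_1, y_1) = (199, 15): x_2 = 199·199 + 176·15·15 = 79201; y_2 = 199·15 + 15·199 = 5970.
  From (x_2, y_2) = (79201, 5970): x_3 = 199·79201 + 176·15·5970 = 31521799; y_3 = 199·5970 + 15·79201 = 2376045.
  From (x_3, y_3) = (31521799, 2376045): x_4 = 199·31521799 + 176·15·2376045 = 12545596801; y_4 = 199·2376045 + 15·31521799 = 945659940.
Step 3: Verify x_4² - 176·y_4² = 157391999093261433601 - 157391999093261433600 = 1 (should be 1). ✓

(x_1, y_1) = (199, 15); (x_4, y_4) = (12545596801, 945659940).


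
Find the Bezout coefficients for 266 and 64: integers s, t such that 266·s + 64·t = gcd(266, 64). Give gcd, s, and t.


Euclidean algorithm on (266, 64) — divide until remainder is 0:
  266 = 4 · 64 + 10
  64 = 6 · 10 + 4
  10 = 2 · 4 + 2
  4 = 2 · 2 + 0
gcd(266, 64) = 2.
Track Bezout coefficients alongside the remainders: start with r₀ = 266 = a·1 + b·0 (s = 1, t = 0) and r₁ = 64 = a·0 + b·1 (s = 0, t = 1); each new remainder r_{k+1} = r_{k-1} − q_k·r_k inherits s_{k+1} = s_{k-1} − q_k·s_k, t_{k+1} = t_{k-1} − q_k·t_k, so r_k = a·s_k + b·t_k at every step:
  q = 4: r = 10, s = 1 − 4·0 = 1, t = 0 − 4·1 = -4  (check: 266·1 + 64·(-4) = 10)
  q = 6: r = 4, s = 0 − 6·1 = -6, t = 1 − 6·(-4) = 25  (check: 266·(-6) + 64·25 = 4)
  q = 2: r = 2, s = 1 − 2·(-6) = 13, t = -4 − 2·25 = -54  (check: 266·13 + 64·(-54) = 2)
The row with r = 2 (the gcd) gives the Bezout coefficients s = 13, t = -54.
Result: 266 · (13) + 64 · (-54) = 2.

gcd(266, 64) = 2; s = 13, t = -54 (check: 266·13 + 64·(-54) = 2).


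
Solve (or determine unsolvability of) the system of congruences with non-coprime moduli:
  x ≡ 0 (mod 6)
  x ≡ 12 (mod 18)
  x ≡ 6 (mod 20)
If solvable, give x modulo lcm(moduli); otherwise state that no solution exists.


Moduli 6, 18, 20 are not pairwise coprime, so CRT works modulo lcm(m_i) when all pairwise compatibility conditions hold.
Pairwise compatibility: gcd(m_i, m_j) must divide a_i - a_j for every pair.
Merge one congruence at a time:
  Start: x ≡ 0 (mod 6).
  Combine with x ≡ 12 (mod 18): gcd(6, 18) = 6; 12 - 0 = 12, which IS divisible by 6, so compatible.
    Write x = 0 + 6·t and substitute into x ≡ 12 (mod 18): 6·t ≡ 12 − 0 = 12 (mod 18).
    Divide the congruence (and modulus) by g = 6: 1·t ≡ 2 (mod 3).
    So t ≡ 2 (mod 3).
    Then x = 0 + 6·2 = 12, valid modulo lcm(6, 18) = 18: x ≡ 12 (mod 18).
  Combine with x ≡ 6 (mod 20): gcd(18, 20) = 2; 6 - 12 = -6, which IS divisible by 2, so compatible.
    Write x = 12 + 18·t and substitute into x ≡ 6 (mod 20): 18·t ≡ 6 − 12 = -6 (mod 20).
    Divide the congruence (and modulus) by g = 2: 9·t ≡ -3 (mod 10).
    Reduce coefficients mod 10: 9·t ≡ 7 (mod 10).
    The inverse of 9 mod 10 is 9 (since 9·9 = 81 = 8·10 + 1), so t ≡ 9·7 = 63 ≡ 3 (mod 10).
    Then x = 12 + 18·3 = 66, valid modulo lcm(18, 20) = 180: x ≡ 66 (mod 180).
Verify: 66 mod 6 = 0, 66 mod 18 = 12, 66 mod 20 = 6.

x ≡ 66 (mod 180).


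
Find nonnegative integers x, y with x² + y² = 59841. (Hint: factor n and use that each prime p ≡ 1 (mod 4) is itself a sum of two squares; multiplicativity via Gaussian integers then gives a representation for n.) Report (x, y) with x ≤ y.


Step 1: Factor n = 59841 = 3^2 · 61 · 109.
Step 2: Check the mod-4 condition on each prime factor: 3 ≡ 3 (mod 4), exponent 2 (must be even); 61 ≡ 1 (mod 4), exponent 1; 109 ≡ 1 (mod 4), exponent 1.
All primes ≡ 3 (mod 4) appear to even exponent (or don't appear), so by the two-squares theorem n IS expressible as a sum of two squares.
Step 3: Build a representation. Group n = k² · m with k = 3 and m = 61 · 109 = 6649 (a product of primes ≡ 1 (mod 4)); a representation of m scales to one of n via (k·x)² + (k·y)² = k²(x² + y²). Each prime p ≡ 1 (mod 4) is itself a sum of two squares; find a² by testing p − a² for a perfect square:
  61: 61 − 1² = 60, 61 − 2² = 57, 61 − 3² = 52, 61 − 4² = 45, 61 − 5² = 36 = 6² ⇒ 61 = 5² + 6².
  109: 109 − 1² = 108, 109 − 2² = 105, 109 − 3² = 100 = 10² ⇒ 109 = 3² + 10².
  Combine using the Brahmagupta–Fibonacci identity (a² + b²)(c² + d²) = (ac − bd)² + (ad + bc)² = (ac + bd)² + (ad − bc)²:
  61 · 109 = 6649: from (5² + 6²)(3² + 10²), take (5·3 − 6·10, 5·10 + 6·3) = (15 − 60, 50 + 18) = (-45, 68); dropping signs (only squares matter) gives (45, 68); check 45² + 68² = 2025 + 4624 = 6649 ✓.
  Scale by k = 3: (3·45, 3·68) = (135, 204).
Step 4: Order so x ≤ y and verify: 135² + 204² = 18225 + 41616 = 59841 = n. ✓

n = 59841 = 135² + 204² (one valid representation with x ≤ y).
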